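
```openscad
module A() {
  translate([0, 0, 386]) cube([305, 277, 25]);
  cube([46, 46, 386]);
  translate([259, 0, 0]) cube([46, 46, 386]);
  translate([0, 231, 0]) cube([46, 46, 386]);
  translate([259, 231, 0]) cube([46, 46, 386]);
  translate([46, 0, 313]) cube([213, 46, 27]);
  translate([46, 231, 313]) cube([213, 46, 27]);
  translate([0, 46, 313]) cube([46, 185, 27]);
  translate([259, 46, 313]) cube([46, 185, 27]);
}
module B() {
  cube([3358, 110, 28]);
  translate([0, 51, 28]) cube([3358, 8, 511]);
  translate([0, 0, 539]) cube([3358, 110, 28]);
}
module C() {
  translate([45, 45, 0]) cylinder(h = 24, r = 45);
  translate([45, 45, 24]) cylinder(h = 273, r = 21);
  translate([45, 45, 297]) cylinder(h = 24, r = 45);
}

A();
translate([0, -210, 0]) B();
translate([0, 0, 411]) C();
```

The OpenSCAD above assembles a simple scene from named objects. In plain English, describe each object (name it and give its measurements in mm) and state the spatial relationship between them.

A is a four-legged stool. The seat is 305×277 mm, 25 mm thick, top at z = 411 mm. It stands on four square legs, each 46×46 mm in cross-section, from z = 0 to the seat underside, each flush with a corner of the seat. Four stretchers, 46 mm wide and 27 mm tall, connect adjacent legs with their undersides at z = 313 mm, each running between the inner faces of the legs it joins and aligned with the legs' outer faces on the other axis.

B is an I-beam lying along x, 3358 mm long. Overall section height 567 mm. Two flanges 110 mm wide (y) and 28 mm thick, one on the floor and one at the top; a web 8 mm thick runs between them, centred on the flange width.

C is a spool: two coaxial disc flanges of radius 45 mm and thickness 24 mm, joined by a core cylinder of radius 21 mm and height 273 mm. The lower flange rests on z = 0 and the three cylinders share a vertical axis.

The I-beam is on the floor beside the stool on its −y side. The spool is on top of the stool.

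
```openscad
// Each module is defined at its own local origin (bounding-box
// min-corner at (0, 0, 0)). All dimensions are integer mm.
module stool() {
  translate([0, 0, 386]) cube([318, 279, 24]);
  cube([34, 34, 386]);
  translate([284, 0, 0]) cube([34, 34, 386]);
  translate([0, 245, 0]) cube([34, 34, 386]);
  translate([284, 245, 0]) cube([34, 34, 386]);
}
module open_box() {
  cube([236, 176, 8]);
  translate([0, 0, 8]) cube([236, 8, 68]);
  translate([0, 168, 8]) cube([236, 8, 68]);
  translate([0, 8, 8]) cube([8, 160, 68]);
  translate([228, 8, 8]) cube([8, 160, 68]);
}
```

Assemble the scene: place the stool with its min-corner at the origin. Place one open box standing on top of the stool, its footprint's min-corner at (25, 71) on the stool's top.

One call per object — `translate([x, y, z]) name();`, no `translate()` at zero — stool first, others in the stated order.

stool();
translate([25, 71, 410]) open_box();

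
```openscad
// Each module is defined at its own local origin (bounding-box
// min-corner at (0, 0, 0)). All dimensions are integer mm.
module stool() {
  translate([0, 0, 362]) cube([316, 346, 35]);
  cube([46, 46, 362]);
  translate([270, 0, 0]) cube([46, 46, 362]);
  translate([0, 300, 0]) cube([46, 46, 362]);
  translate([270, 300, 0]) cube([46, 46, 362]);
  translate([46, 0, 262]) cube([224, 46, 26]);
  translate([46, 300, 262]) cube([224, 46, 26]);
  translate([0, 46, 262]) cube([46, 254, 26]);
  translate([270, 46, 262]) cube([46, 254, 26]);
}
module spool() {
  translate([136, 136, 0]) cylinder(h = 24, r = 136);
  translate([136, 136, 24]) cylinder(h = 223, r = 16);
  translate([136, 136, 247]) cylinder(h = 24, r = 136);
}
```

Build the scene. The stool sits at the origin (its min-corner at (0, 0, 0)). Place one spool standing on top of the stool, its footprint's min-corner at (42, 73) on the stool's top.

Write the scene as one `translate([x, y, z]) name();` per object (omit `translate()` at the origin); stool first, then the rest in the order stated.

stool();
translate([42, 73, 397]) spool();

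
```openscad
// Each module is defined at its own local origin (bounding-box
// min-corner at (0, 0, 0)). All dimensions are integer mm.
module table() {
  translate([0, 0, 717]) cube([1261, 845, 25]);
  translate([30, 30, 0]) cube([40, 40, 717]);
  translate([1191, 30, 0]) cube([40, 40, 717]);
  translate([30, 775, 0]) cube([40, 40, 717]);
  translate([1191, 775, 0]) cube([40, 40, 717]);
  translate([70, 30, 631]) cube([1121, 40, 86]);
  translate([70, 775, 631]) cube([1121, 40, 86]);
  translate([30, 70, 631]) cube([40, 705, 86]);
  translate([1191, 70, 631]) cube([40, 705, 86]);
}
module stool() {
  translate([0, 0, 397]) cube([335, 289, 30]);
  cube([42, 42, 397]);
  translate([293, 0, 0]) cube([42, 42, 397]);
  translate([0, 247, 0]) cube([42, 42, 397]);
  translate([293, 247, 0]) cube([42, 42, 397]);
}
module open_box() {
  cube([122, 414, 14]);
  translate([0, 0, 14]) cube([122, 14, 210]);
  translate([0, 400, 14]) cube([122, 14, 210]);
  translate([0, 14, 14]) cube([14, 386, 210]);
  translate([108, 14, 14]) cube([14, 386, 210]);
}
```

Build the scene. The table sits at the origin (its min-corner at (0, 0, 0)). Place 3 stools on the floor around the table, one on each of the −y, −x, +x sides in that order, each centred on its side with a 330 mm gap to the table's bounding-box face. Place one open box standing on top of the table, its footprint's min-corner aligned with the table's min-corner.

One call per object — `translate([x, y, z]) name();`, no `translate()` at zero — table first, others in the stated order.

table();
translate([463, -619, 0]) stool();
translate([-665, 278, 0]) stool();
translate([1591, 278, 0]) stool();
translate([0, 0, 742]) open_box();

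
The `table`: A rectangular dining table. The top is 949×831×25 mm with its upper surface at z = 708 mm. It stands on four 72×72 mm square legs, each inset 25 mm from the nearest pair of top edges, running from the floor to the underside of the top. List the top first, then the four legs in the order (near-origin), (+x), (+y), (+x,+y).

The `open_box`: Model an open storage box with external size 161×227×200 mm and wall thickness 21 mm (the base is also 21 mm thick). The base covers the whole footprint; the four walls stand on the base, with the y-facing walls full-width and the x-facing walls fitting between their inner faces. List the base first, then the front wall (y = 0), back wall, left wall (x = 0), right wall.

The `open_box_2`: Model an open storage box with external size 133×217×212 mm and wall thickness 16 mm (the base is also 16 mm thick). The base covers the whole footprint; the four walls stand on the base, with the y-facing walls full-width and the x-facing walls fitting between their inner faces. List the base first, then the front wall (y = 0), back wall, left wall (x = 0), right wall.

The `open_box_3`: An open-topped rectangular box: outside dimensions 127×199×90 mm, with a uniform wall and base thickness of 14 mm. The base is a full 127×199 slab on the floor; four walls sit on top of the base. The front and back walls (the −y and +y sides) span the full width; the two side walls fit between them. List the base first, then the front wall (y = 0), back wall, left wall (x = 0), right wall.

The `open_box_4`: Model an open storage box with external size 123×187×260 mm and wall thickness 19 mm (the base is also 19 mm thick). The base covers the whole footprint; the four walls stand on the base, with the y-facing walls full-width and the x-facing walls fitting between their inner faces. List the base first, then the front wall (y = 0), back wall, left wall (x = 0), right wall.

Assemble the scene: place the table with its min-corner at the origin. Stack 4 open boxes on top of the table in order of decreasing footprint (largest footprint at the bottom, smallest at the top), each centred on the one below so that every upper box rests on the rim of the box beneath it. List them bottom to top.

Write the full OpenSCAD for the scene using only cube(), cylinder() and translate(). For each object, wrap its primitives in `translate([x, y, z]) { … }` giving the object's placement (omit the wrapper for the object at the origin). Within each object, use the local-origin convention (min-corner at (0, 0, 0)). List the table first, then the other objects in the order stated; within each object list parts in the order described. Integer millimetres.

translate([0, 0, 683]) cube([949, 831, 25]);
translate([25, 25, 0]) cube([72, 72, 683]);
translate([852, 25, 0]) cube([72, 72, 683]);
translate([25, 734, 0]) cube([72, 72, 683]);
translate([852, 734, 0]) cube([72, 72, 683]);
translate([394, 302, 708]) {
  cube([161, 227, 21]);
  translate([0, 0, 21]) cube([161, 21, 179]);
  translate([0, 206, 21]) cube([161, 21, 179]);
  translate([0, 21, 21]) cube([21, 185, 179]);
  translate([140, 21, 21]) cube([21, 185, 179]);
}
translate([408, 307, 908]) {
  cube([133, 217, 16]);
  translate([0, 0, 16]) cube([133, 16, 196]);
  translate([0, 201, 16]) cube([133, 16, 196]);
  translate([0, 16, 16]) cube([16, 185, 196]);
  translate([117, 16, 16]) cube([16, 185, 196]);
}
translate([411, 316, 1120]) {
  cube([127, 199, 14]);
  translate([0, 0, 14]) cube([127, 14, 76]);
  translate([0, 185, 14]) cube([127, 14, 76]);
  translate([0, 14, 14]) cube([14, 171, 76]);
  translate([113, 14, 14]) cube([14, 171, 76]);
}
translate([413, 322, 1210]) {
  cube([123, 187, 19]);
  translate([0, 0, 19]) cube([123, 19, 241]);
  translate([0, 168, 19]) cube([123, 19, 241]);
  translate([0, 19, 19]) cube([19, 149, 241]);
  translate([104, 19, 19]) cube([19, 149, 241]);
}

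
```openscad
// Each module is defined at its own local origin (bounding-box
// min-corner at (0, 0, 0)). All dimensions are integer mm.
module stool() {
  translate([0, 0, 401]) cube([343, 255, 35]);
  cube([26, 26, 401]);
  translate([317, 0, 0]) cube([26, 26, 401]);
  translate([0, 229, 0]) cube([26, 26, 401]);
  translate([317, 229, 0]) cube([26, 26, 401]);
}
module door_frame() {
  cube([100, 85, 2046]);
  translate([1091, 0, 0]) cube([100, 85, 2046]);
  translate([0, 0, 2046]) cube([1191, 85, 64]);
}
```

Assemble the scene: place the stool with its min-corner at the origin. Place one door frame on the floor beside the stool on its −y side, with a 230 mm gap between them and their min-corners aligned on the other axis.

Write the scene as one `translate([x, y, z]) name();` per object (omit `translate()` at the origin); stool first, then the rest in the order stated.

stool();
translate([0, -315, 0]) door_frame();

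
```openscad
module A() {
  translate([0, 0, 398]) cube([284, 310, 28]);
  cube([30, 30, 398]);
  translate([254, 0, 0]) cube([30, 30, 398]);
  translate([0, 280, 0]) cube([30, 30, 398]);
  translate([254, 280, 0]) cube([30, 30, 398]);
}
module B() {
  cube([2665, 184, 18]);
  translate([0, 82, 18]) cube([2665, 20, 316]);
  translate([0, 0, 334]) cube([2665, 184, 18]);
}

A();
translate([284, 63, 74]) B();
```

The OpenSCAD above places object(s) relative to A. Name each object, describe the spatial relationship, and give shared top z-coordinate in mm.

A is a stool. B is an I-beam. The I-beam is beside the stool with their tops flush at z = 426. The shared top z-coordinate is 426 mm.

Both tops at z = 426 mm.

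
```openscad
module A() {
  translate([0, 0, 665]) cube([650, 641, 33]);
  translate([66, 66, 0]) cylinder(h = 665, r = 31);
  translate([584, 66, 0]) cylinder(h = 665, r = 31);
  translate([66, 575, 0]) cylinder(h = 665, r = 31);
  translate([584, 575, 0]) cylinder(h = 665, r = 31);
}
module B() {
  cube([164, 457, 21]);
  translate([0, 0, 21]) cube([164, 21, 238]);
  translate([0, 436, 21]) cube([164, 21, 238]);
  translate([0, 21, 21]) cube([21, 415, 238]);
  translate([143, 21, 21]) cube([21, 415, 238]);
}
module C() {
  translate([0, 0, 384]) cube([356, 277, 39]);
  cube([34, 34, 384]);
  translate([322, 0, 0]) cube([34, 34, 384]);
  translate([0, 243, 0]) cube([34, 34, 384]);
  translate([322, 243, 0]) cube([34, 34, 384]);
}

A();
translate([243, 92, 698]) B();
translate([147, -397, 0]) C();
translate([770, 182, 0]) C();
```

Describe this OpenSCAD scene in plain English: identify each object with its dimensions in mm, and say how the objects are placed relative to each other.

A is a table with a 650×641 mm rectangular top, 33 mm thick, top surface at z = 698 mm, supported by four round legs of 62 mm diameter, each leg's bounding box inset 35 mm from the nearest pair of top edges, running from the floor.

B is an open-topped rectangular box: outside dimensions 164×457×259 mm, with a uniform wall and base thickness of 21 mm. The base is a full 164×457 slab on the floor; four walls sit on top of the base. The front and back walls (the −y and +y sides) span the full width; the two side walls fit between them.

C is a simple wooden stool: a rectangular seat 356 mm (x) by 277 mm (y), 39 mm thick, top face at z = 423 mm, on four square legs, each 34×34 mm in cross-section. The legs rest on z = 0, each flush with a corner of the seat.

The open box is on top of the table, centred. Two stools sit around the table at the −y, +x sides.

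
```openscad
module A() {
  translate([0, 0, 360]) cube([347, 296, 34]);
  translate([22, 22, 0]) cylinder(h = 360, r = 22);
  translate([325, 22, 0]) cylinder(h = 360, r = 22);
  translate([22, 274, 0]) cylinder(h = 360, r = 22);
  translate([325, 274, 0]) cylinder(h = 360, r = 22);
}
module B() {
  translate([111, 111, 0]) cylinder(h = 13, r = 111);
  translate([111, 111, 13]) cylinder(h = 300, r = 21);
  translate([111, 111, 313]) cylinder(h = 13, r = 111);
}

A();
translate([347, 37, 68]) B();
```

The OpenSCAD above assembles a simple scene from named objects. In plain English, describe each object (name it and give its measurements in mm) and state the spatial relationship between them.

A is a simple wooden stool: a rectangular seat 347 mm (x) by 296 mm (y), 34 mm thick, top face at z = 394 mm, on four round legs, each 44 mm in diameter. The legs rest on z = 0, each leg's axis is inset half a diameter from the nearest pair of seat edges (so the leg's bounding box is flush with the corner).

B is a spool: two coaxial disc flanges of radius 111 mm and thickness 13 mm, joined by a core cylinder of radius 21 mm and height 300 mm. The lower flange rests on z = 0 and the three cylinders share a vertical axis.

The spool is beside the stool with their tops flush at z = 394.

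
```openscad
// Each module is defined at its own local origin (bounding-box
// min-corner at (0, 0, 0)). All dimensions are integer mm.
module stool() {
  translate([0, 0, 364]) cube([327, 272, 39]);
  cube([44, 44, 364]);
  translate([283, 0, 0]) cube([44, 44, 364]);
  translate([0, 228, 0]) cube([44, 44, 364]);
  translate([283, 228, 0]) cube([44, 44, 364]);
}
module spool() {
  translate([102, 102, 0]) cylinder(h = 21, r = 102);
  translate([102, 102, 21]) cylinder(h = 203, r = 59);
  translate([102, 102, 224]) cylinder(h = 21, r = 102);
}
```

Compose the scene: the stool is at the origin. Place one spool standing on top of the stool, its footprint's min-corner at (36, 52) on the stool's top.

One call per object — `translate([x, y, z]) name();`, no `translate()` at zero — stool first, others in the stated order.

stool();
translate([36, 52, 403]) spool();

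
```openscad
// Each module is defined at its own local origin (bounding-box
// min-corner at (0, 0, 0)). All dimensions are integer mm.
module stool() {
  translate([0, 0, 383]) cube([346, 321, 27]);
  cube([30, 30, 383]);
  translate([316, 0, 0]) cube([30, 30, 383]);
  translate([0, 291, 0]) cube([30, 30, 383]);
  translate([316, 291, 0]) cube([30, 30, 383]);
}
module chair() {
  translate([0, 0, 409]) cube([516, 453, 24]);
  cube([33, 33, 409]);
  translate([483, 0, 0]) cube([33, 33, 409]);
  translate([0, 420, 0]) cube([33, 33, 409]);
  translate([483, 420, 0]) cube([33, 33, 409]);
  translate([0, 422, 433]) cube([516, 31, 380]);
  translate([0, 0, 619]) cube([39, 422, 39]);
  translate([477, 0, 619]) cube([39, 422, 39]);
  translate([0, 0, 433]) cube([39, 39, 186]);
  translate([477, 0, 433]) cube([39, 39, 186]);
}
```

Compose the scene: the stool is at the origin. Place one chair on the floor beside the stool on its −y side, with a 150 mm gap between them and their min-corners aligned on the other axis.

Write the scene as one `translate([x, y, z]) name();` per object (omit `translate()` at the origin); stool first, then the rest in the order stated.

stool();
translate([0, -603, 0]) chair();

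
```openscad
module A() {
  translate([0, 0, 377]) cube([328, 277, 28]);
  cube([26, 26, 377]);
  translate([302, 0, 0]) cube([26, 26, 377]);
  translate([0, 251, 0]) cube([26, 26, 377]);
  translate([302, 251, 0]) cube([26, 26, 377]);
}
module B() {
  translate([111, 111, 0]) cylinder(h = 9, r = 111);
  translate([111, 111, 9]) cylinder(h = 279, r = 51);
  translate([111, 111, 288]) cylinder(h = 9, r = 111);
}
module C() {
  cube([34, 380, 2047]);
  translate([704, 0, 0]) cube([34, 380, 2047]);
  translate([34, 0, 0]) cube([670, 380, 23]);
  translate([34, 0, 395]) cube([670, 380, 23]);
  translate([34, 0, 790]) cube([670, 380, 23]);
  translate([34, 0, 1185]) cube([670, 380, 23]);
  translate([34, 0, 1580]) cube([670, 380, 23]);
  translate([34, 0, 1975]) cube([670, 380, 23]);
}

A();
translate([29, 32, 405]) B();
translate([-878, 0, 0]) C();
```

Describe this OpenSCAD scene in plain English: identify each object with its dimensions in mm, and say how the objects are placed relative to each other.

A is a four-legged stool. The seat is 328×277 mm, 28 mm thick, top at z = 405 mm. It stands on four square legs, each 26×26 mm in cross-section, from z = 0 to the seat underside, each flush with a corner of the seat.

B is a spool: two coaxial disc flanges of radius 111 mm and thickness 9 mm, joined by a core cylinder of radius 51 mm and height 279 mm. The lower flange rests on z = 0 and the three cylinders share a vertical axis.

C is an open bookshelf. Two side panels, each 34 mm thick, 380 mm deep and 2047 mm tall, stand 738 mm apart (outside-to-outside). Between them sit 6 shelves, each 23 mm thick and 380 mm deep, spanning the full gap between the sides. The bottom shelf rests on the floor (its underside at z = 0) and the clear gap between one shelf's top and the next shelf's underside is 372 mm.

The spool is on top of the stool. The bookshelf is on the floor beside the stool on its −x side.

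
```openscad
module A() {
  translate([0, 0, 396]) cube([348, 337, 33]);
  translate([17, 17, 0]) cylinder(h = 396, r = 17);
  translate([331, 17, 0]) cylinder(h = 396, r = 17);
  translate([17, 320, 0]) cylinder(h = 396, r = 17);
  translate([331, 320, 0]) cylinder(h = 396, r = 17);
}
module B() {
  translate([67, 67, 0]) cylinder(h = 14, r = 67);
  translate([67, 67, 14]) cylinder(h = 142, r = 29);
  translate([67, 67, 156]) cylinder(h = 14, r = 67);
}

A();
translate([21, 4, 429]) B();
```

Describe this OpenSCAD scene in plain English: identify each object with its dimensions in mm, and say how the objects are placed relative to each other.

A is a simple wooden stool: a rectangular seat 348 mm (x) by 337 mm (y), 33 mm thick, top face at z = 429 mm, on four round legs, each 34 mm in diameter. The legs rest on z = 0, each leg's axis is inset half a diameter from the nearest pair of seat edges (so the leg's bounding box is flush with the corner).

B is a spool: two coaxial disc flanges of radius 67 mm and thickness 14 mm, joined by a core cylinder of radius 29 mm and height 142 mm. The lower flange rests on z = 0 and the three cylinders share a vertical axis.

The spool is on top of the stool.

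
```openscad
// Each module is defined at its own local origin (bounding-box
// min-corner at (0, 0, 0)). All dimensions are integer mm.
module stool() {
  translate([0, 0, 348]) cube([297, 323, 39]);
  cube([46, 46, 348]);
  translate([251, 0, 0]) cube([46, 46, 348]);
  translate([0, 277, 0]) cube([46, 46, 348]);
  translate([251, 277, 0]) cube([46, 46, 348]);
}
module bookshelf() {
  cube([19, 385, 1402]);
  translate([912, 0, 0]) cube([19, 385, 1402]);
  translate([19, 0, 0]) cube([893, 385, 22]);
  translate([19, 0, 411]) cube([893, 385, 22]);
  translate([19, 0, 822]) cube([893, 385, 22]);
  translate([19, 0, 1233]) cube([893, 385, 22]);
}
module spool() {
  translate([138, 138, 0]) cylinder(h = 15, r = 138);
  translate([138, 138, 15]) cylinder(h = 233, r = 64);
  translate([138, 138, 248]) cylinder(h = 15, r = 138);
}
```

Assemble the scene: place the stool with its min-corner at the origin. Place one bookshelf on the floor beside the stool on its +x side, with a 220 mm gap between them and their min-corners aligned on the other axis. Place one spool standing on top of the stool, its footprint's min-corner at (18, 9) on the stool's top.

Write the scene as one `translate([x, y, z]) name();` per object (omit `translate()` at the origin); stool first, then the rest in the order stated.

stool();
translate([517, 0, 0]) bookshelf();
translate([18, 9, 387]) spool();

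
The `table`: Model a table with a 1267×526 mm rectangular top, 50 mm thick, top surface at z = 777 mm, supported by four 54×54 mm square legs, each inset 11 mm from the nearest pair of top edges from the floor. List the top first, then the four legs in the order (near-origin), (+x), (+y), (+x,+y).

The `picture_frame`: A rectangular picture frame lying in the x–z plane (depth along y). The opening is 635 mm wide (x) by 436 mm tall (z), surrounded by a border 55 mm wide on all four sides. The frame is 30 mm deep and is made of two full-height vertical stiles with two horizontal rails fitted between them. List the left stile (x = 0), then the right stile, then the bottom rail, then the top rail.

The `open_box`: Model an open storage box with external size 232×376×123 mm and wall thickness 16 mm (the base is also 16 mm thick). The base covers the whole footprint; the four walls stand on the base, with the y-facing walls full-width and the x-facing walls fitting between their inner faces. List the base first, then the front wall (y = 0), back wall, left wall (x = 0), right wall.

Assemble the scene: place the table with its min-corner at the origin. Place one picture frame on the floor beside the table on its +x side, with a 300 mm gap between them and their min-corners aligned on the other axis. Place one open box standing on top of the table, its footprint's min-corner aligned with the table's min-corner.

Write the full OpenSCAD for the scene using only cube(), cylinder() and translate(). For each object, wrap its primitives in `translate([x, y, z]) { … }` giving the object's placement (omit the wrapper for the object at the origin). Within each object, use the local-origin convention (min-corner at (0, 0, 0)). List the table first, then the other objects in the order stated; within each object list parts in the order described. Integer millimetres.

translate([0, 0, 727]) cube([1267, 526, 50]);
translate([11, 11, 0]) cube([54, 54, 727]);
translate([1202, 11, 0]) cube([54, 54, 727]);
translate([11, 461, 0]) cube([54, 54, 727]);
translate([1202, 461, 0]) cube([54, 54, 727]);
translate([1567, 0, 0]) {
  cube([55, 30, 546]);
  translate([690, 0, 0]) cube([55, 30, 546]);
  translate([55, 0, 0]) cube([635, 30, 55]);
  translate([55, 0, 491]) cube([635, 30, 55]);
}
translate([0, 0, 777]) {
  cube([232, 376, 16]);
  translate([0, 0, 16]) cube([232, 16, 107]);
  translate([0, 360, 16]) cube([232, 16, 107]);
  translate([0, 16, 16]) cube([16, 344, 107]);
  translate([216, 16, 16]) cube([16, 344, 107]);
}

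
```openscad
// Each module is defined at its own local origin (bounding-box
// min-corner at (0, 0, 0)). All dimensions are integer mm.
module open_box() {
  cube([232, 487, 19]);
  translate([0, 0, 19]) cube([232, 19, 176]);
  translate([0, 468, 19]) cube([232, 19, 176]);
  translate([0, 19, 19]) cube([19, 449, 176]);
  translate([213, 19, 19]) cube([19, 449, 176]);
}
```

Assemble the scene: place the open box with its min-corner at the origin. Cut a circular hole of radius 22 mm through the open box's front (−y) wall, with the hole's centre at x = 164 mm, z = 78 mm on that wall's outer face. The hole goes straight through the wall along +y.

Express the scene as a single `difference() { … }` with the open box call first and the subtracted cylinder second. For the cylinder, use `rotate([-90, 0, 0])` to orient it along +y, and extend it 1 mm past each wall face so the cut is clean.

difference() {
  open_box();
  translate([164, -1, 78]) rotate([-90, 0, 0]) cylinder(h = 21, r = 22);
}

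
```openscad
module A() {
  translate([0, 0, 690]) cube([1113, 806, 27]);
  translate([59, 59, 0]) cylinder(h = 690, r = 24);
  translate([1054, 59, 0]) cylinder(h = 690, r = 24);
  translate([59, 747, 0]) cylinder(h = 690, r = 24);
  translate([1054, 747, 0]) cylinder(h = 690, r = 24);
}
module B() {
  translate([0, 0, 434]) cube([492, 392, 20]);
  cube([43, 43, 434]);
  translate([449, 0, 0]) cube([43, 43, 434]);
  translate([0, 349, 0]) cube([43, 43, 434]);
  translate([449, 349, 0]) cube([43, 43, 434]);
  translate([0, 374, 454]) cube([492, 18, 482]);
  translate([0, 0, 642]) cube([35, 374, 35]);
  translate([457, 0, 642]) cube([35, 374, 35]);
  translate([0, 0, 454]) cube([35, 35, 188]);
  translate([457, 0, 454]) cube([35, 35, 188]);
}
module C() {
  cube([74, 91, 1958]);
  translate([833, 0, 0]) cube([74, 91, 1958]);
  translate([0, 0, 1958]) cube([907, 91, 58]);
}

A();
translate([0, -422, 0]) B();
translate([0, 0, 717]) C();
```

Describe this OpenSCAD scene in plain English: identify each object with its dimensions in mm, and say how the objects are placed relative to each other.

A is a table with a 1113×806 mm rectangular top, 27 mm thick, top surface at z = 717 mm, supported by four round legs of 48 mm diameter, each leg's bounding box inset 35 mm from the nearest pair of top edges, running from the floor.

B is a chair: 492×392 mm seat, 20 mm thick, top at z = 454 mm, on four 43 mm square corner legs flush with the seat edges. A 18 mm thick backrest slab spans the full seat width, extending 482 mm above the seat top, its back face flush with the seat's +y edge. Two armrests of 35×35 mm section run along each side from the seat's front edge to the front of the backrest, top faces 223 mm above the seat top and outer faces flush with the seat's x-edges; a 35×35 mm post under the front of each armrest stands on the seat at the front corner.

C is a door frame. The clear opening is 759 mm wide and 1958 mm high. Two 74 mm wide jambs, 91 mm deep, stand either side of the opening from the floor to the top of the opening. A 58 mm thick head sits across the top of both jambs, spanning the full outside width of the frame.

The chair is on the floor beside the table on its −y side. The door frame is on top of the table.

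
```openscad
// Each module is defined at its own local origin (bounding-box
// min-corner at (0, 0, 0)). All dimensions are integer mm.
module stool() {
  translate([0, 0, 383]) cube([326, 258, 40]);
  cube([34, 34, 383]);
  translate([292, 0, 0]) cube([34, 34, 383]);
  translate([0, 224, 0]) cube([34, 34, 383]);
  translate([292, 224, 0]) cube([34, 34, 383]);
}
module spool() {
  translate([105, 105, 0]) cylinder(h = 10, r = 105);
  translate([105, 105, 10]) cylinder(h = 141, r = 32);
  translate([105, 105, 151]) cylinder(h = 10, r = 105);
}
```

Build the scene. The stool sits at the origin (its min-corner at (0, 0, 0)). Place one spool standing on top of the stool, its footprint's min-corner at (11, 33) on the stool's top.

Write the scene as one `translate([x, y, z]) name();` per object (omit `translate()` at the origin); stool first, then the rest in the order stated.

stool();
translate([11, 33, 423]) spool();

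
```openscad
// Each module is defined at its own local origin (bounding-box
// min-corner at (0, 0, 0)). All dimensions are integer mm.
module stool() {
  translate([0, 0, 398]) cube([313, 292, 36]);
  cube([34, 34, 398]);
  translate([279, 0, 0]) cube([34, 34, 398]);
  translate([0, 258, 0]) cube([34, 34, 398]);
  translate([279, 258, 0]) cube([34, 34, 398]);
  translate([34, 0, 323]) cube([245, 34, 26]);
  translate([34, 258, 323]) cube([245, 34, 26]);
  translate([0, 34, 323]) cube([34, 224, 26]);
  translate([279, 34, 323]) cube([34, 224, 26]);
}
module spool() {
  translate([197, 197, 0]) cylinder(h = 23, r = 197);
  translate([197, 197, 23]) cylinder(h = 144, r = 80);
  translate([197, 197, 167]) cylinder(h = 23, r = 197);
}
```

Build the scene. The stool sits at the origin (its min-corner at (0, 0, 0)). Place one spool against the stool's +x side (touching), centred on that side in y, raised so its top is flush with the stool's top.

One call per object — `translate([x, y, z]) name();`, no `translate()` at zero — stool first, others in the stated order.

stool();
translate([313, -51, 244]) spool();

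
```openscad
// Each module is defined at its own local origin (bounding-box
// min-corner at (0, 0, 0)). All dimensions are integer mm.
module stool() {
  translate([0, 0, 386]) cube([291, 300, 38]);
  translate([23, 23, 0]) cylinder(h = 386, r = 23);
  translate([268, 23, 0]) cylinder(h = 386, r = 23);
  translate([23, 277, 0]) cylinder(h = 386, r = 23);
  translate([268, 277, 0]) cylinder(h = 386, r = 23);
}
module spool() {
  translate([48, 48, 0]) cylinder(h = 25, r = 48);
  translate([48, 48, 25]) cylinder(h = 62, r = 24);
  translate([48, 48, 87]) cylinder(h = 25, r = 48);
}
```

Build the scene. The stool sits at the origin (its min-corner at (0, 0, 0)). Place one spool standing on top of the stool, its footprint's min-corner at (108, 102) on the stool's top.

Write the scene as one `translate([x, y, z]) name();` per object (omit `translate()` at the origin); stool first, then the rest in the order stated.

stool();
translate([108, 102, 424]) spool();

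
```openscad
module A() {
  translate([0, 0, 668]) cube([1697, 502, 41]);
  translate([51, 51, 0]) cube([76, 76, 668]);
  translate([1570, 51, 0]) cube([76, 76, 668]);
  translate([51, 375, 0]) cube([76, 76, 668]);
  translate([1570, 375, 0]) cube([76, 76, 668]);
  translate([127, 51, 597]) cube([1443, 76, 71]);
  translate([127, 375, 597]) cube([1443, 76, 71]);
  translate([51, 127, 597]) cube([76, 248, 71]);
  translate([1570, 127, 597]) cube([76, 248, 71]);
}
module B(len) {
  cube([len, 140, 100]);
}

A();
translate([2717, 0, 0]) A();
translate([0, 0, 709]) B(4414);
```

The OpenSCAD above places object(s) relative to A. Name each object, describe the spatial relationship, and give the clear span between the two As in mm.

A is a table. B is a beam. A beam spans the tops of two tables. The clear span between the two tables is 1020 mm.

Second table starts at x = 2717; first ends at x = 1697; clear span = 2717 − 1697 = 1020 mm.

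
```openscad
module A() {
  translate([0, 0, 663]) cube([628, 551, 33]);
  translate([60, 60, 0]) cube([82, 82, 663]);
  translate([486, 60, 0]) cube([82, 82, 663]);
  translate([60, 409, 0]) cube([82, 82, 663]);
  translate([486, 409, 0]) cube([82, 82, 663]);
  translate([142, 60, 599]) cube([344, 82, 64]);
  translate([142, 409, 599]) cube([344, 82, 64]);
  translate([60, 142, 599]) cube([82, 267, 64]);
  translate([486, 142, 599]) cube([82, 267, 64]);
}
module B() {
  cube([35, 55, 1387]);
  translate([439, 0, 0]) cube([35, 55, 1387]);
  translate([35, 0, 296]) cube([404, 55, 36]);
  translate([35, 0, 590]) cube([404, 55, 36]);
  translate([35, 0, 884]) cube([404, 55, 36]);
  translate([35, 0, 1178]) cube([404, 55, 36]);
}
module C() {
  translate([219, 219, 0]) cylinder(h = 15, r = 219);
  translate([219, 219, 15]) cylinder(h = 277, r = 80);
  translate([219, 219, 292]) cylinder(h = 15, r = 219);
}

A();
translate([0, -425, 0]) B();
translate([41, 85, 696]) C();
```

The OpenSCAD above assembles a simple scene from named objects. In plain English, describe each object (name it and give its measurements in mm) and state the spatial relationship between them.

A is a table with a 628×551 mm rectangular top, 33 mm thick, top surface at z = 696 mm, supported by four 82×82 mm square legs, each inset 60 mm from the nearest pair of top edges, running from the floor. Four apron rails, 82 mm thick and 64 mm tall, run between adjacent legs with their top edges flush with the underside of the top and their outer faces flush with the legs' outer faces.

B is a wooden ladder with two side rails of 35×55 mm section and 1387 mm height, set 474 mm apart overall. Between them run 4 rectangular rungs (55 mm deep, 36 mm thick), front faces flush with the rails' −y face. The bottom of the first rung is 296 mm above the floor and each subsequent rung is 294 mm higher than the one below.

C is a spool: two coaxial disc flanges of radius 219 mm and thickness 15 mm, joined by a core cylinder of radius 80 mm and height 277 mm. The lower flange rests on z = 0 and the three cylinders share a vertical axis.

The ladder is on the floor beside the table on its −y side. The spool is on top of the table.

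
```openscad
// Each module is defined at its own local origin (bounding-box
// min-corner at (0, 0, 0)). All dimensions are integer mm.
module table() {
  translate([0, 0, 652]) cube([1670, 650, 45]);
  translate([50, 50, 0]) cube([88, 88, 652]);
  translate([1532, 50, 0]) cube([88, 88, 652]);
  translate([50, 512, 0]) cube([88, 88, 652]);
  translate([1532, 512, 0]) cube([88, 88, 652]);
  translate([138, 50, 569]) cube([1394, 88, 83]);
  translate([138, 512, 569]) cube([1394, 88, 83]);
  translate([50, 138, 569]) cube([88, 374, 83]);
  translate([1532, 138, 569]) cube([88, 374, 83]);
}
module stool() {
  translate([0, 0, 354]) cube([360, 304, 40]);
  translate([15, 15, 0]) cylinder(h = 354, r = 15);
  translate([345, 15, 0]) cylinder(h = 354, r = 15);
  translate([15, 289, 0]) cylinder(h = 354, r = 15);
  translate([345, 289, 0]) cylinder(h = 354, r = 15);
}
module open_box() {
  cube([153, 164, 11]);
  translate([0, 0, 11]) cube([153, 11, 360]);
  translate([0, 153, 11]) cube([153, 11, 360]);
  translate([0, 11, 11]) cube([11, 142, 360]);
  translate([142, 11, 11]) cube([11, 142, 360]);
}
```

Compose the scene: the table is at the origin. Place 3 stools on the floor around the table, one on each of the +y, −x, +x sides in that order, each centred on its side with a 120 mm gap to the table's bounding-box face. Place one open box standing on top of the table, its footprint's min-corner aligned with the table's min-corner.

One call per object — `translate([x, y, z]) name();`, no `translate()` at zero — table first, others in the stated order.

table();
translate([655, 770, 0]) stool();
translate([-480, 173, 0]) stool();
translate([1790, 173, 0]) stool();
translate([0, 0, 697]) open_box();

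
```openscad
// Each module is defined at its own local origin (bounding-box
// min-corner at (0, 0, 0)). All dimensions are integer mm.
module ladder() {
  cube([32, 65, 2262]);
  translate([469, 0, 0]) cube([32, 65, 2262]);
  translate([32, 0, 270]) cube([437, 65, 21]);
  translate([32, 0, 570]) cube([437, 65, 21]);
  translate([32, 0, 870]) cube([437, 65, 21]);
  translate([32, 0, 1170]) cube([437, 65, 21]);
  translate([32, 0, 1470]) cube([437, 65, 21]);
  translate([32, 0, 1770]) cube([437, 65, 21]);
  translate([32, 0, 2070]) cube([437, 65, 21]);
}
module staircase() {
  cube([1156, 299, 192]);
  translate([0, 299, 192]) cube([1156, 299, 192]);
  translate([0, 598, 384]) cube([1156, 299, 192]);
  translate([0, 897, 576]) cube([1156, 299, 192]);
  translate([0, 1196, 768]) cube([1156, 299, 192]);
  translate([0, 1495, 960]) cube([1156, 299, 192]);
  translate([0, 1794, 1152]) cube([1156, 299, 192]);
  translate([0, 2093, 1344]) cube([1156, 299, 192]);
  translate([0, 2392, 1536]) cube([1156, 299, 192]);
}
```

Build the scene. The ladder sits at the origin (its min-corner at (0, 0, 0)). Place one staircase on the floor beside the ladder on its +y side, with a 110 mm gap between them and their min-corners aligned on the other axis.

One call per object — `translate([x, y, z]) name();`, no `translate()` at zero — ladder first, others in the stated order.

ladder();
translate([0, 175, 0]) staircase();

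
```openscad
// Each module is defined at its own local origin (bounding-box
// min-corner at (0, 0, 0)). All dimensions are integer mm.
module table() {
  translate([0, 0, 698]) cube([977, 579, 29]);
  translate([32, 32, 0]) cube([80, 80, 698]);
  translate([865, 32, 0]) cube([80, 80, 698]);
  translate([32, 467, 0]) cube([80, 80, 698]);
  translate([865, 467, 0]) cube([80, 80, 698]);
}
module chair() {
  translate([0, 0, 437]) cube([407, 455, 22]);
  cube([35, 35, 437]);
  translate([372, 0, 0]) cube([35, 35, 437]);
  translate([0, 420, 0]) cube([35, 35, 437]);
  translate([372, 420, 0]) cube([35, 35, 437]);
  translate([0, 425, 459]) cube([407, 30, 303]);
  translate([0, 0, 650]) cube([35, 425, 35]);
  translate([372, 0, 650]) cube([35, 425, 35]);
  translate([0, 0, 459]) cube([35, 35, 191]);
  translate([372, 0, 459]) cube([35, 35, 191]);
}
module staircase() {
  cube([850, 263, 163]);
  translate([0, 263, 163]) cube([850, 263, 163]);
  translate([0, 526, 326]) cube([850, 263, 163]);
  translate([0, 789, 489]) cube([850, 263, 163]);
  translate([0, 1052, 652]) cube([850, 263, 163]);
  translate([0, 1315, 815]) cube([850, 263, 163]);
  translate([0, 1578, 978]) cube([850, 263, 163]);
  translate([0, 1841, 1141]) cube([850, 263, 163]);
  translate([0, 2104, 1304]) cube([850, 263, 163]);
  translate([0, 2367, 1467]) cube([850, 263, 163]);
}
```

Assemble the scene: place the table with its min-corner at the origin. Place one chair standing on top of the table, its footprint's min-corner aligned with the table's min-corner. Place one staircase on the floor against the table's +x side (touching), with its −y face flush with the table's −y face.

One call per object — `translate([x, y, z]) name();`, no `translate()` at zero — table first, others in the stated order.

table();
translate([0, 0, 727]) chair();
translate([977, 0, 0]) staircase();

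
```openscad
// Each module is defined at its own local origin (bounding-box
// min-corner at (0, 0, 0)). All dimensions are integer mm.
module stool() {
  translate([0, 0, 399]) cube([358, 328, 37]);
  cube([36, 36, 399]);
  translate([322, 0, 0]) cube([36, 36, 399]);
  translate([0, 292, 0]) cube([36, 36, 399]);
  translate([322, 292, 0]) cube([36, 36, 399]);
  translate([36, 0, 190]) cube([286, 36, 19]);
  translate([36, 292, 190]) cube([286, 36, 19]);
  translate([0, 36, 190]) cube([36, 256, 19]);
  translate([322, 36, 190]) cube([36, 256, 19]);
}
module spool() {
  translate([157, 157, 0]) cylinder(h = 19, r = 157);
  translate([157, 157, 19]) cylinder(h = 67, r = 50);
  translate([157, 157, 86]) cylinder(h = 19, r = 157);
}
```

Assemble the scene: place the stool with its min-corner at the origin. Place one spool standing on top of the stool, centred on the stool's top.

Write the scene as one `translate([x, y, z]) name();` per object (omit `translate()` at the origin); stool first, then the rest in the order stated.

stool();
translate([22, 7, 436]) spool();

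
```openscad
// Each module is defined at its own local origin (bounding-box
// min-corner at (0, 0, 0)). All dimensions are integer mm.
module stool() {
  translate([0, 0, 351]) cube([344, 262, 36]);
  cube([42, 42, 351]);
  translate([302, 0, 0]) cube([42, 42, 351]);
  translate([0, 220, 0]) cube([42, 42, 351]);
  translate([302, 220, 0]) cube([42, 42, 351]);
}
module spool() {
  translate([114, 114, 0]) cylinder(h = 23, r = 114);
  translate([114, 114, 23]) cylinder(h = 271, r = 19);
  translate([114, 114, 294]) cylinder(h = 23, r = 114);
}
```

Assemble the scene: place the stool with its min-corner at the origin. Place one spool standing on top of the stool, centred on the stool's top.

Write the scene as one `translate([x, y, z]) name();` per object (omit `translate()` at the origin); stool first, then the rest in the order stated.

stool();
translate([58, 17, 387]) spool();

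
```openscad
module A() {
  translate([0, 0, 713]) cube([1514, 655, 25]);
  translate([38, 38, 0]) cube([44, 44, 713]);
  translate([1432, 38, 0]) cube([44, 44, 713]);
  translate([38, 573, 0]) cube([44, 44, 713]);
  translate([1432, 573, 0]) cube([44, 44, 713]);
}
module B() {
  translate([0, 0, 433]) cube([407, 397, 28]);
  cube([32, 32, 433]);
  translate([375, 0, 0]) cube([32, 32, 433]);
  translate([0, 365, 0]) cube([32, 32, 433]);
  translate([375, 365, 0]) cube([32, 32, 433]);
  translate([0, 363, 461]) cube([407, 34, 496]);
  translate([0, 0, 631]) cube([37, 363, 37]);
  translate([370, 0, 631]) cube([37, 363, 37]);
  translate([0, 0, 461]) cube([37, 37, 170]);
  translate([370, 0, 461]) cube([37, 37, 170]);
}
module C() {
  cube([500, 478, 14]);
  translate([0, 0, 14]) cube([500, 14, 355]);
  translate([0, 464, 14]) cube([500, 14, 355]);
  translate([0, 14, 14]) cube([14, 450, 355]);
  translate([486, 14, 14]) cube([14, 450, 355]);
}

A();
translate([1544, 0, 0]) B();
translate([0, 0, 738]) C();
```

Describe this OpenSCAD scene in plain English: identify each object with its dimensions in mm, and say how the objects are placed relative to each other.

A is a table with a 1514×655 mm rectangular top, 25 mm thick, top surface at z = 738 mm, supported by four 44×44 mm square legs, each inset 38 mm from the nearest pair of top edges, running from the floor.

B is a chair. The seat is a 407×397×28 mm slab with its top at z = 461 mm, on four 32×32 mm corner legs (flush with the seat edges, standing on z = 0). A flat backrest 34 mm thick, 496 mm tall, spans the full seat width and rises from the seat top along its +y edge, rear face flush with the rear of the seat. Two armrests of 37×37 mm section run along each side from the seat's front edge to the front of the backrest, top faces 207 mm above the seat top and outer faces flush with the seat's x-edges; a 37×37 mm post under the front of each armrest stands on the seat at the front corner.

C is an open-topped rectangular box: outside dimensions 500×478×369 mm, with a uniform wall and base thickness of 14 mm. The base is a full 500×478 slab on the floor; four walls sit on top of the base. The front and back walls (the −y and +y sides) span the full width; the two side walls fit between them.

The chair is on the floor beside the table on its +x side. The open box is on top of the table.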